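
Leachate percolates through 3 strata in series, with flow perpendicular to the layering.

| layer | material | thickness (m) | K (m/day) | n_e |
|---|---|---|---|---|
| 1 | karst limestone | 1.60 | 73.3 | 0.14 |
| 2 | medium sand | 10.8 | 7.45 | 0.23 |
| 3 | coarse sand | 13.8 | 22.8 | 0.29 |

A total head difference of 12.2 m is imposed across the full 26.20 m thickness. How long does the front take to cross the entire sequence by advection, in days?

1.14

With flow normal to the layers, continuity requires the same specific discharge q through every layer.
Σ(b_i/K_i) = 1.60/73.3 + 10.8/7.45 + 13.8/22.8 = 2.077 d.
q = Δh / Σ(b_i/K_i) = 12.2 / 2.077 = 5.875 m/day.
In each layer the seepage velocity is v_i = q/n_i, so the layer transit time is t_i = b_i·n_i / q:
  layer 1 (karst limestone): t_1 = 1.60 × 0.14 / 5.875 = 0.03813 d
  layer 2 (medium sand): t_2 = 10.8 × 0.23 / 5.875 = 0.4228 d
  layer 3 (coarse sand): t_3 = 13.8 × 0.29 / 5.875 = 0.6812 d
Total t = Σ t_i = 1.142 days.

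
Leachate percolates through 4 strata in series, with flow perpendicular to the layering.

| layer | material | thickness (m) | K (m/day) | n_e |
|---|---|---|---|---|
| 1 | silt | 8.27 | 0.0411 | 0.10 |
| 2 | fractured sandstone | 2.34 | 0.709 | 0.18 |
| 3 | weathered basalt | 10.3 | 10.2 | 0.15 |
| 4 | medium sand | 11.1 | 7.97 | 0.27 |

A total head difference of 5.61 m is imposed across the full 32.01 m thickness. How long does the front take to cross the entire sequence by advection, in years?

0.585

With flow normal to the layers, continuity requires the same specific discharge q through every layer.
Σ(b_i/K_i) = 8.27/0.0411 + 2.34/0.709 + 10.3/10.2 + 11.1/7.97 = 206.9 d.
q = Δh / Σ(b_i/K_i) = 5.61 / 206.9 = 0.02711 m/day.
In each layer the seepage velocity is v_i = q/n_i, so the layer transit time is t_i = b_i·n_i / q:
  layer 1 (silt): t_1 = 8.27 × 0.10 / 0.02711 = 30.50 d
  layer 2 (fractured sandstone): t_2 = 2.34 × 0.18 / 0.02711 = 15.54 d
  layer 3 (weathered basalt): t_3 = 10.3 × 0.15 / 0.02711 = 56.99 d
  layer 4 (medium sand): t_4 = 11.1 × 0.27 / 0.02711 = 110.5 d
Total t = Σ t_i = 213.6 days = 0.5847 years.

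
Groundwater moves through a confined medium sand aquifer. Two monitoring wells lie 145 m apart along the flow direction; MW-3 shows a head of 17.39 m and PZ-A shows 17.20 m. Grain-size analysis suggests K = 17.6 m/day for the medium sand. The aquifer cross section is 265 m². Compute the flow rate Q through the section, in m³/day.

Hydraulic gradient i = (17.39 − 17.20) / 145 = 0.19 / 145 = 0.001310.
Darcy's law: Q = K · A · i = 17.60 × 265.0 × 0.001310 = 6.111 m³/day.

6.11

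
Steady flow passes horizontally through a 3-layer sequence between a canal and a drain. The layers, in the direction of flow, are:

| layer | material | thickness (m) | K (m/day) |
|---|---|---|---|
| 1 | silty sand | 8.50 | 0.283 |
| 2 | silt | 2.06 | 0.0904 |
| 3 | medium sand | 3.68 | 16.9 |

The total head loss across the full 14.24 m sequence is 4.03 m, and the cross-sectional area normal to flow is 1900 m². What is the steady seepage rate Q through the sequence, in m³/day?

Flow is perpendicular to layering, so the layers act in series and the equivalent K is the thickness-weighted harmonic mean.
Total thickness L = 8.50 + 2.06 + 3.68 = 14.24 m.
Σ(b_i/K_i) = 8.50/0.283 + 2.06/0.0904 + 3.68/16.9 = 53.04 d.
K_eq = L / Σ(b_i/K_i) = 14.24 / 53.04 = 0.2685 m/day.
Q = K_eq · A · (Δh/L) = 0.2685 × 1900 × (4.03/14.24) = 144.4 m³/day.

144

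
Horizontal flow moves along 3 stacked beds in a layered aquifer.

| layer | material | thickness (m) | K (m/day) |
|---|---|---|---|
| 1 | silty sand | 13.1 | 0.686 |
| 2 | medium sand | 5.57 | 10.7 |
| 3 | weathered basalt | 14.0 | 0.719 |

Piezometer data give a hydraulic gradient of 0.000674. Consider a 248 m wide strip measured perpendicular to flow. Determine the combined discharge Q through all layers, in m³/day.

Flow is parallel to layering, so each bed carries its own Darcy discharge and the transmissivities add.
Σ(K_i·b_i) = 0.686×13.1 + 10.7×5.57 + 0.719×14.0 = 78.65 m²/day.
Hydraulic gradient i = 0.000674.
Q = Σ(K_i·b_i) · W · i = 78.65 × 248 × 0.0006740 = 13.15 m³/day.

13.1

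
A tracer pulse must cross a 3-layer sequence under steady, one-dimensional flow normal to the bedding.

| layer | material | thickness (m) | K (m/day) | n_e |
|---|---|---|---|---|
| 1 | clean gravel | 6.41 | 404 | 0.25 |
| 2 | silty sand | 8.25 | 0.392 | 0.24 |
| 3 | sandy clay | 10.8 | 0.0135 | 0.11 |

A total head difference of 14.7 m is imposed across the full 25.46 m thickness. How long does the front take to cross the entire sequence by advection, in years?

0.730

With flow normal to the layers, continuity requires the same specific discharge q through every layer.
Σ(b_i/K_i) = 6.41/404 + 8.25/0.392 + 10.8/0.0135 = 821.1 d.
q = Δh / Σ(b_i/K_i) = 14.7 / 821.1 = 0.01790 m/day.
In each layer the seepage velocity is v_i = q/n_i, so the layer transit time is t_i = b_i·n_i / q:
  layer 1 (clean gravel): t_1 = 6.41 × 0.25 / 0.01790 = 89.51 d
  layer 2 (silty sand): t_2 = 8.25 × 0.24 / 0.01790 = 110.6 d
  layer 3 (sandy clay): t_3 = 10.8 × 0.11 / 0.01790 = 66.36 d
Total t = Σ t_i = 266.5 days = 0.7295 years.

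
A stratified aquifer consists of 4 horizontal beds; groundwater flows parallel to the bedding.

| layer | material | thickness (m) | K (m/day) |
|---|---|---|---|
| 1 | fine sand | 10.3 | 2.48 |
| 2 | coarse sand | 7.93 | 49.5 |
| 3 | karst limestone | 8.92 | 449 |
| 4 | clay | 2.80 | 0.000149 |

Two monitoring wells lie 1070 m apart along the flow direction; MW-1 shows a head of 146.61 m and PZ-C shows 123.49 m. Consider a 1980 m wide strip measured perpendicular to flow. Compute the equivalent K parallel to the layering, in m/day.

Flow is parallel to layering, so each bed carries its own Darcy discharge and the transmissivities add.
Σ(K_i·b_i) = 2.48×10.3 + 49.5×7.93 + 449×8.92 + 0.000149×2.80 = 4423 m²/day.
Total thickness b = 29.95 m, so K_eq = Σ(K_i·b_i)/b = 147.7 m/day.

148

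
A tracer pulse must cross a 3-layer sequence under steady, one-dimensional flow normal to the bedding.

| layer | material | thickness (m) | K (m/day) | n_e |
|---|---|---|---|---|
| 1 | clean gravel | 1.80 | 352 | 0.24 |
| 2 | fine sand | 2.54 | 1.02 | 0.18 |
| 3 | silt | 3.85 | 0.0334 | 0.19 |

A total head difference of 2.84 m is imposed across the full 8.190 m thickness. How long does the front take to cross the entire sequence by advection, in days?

67.2

With flow normal to the layers, continuity requires the same specific discharge q through every layer.
Σ(b_i/K_i) = 1.80/352 + 2.54/1.02 + 3.85/0.0334 = 117.8 d.
q = Δh / Σ(b_i/K_i) = 2.84 / 117.8 = 0.02412 m/day.
In each layer the seepage velocity is v_i = q/n_i, so the layer transit time is t_i = b_i·n_i / q:
  layer 1 (clean gravel): t_1 = 1.80 × 0.24 / 0.02412 = 17.91 d
  layer 2 (fine sand): t_2 = 2.54 × 0.18 / 0.02412 = 18.96 d
  layer 3 (silt): t_3 = 3.85 × 0.19 / 0.02412 = 30.33 d
Total t = Σ t_i = 67.20 days.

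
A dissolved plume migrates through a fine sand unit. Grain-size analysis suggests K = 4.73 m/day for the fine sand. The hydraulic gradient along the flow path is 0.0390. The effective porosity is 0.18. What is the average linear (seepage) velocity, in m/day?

1.02

Hydraulic gradient i = 0.0390.
Darcy flux q = K · i = 4.730 × 0.03900 = 0.1845 m/day.
Seepage velocity v = q / n_e = 0.1845 / 0.18 = 1.025 m/day.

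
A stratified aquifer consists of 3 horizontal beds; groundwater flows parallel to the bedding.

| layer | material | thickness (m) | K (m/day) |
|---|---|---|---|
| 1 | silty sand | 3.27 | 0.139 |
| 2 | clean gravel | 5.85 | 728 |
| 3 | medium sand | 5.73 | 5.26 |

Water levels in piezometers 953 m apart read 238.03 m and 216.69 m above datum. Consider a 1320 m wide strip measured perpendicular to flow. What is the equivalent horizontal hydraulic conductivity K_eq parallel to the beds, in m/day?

289

Flow is parallel to layering, so each bed carries its own Darcy discharge and the transmissivities add.
Σ(K_i·b_i) = 0.139×3.27 + 728×5.85 + 5.26×5.73 = 4289 m²/day.
Total thickness b = 14.85 m, so K_eq = Σ(K_i·b_i)/b = 288.8 m/day.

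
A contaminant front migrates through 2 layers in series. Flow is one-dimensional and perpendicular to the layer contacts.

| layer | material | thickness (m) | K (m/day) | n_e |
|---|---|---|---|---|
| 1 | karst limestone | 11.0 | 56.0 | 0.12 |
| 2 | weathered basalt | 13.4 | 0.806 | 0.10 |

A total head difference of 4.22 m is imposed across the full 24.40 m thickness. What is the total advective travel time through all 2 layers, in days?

With flow normal to the layers, continuity requires the same specific discharge q through every layer.
Σ(b_i/K_i) = 11.0/56.0 + 13.4/0.806 = 16.82 d.
q = Δh / Σ(b_i/K_i) = 4.22 / 16.82 = 0.2509 m/day.
In each layer the seepage velocity is v_i = q/n_i, so the layer transit time is t_i = b_i·n_i / q:
  layer 1 (karst limestone): t_1 = 11.0 × 0.12 / 0.2509 = 5.262 d
  layer 2 (weathered basalt): t_2 = 13.4 × 0.10 / 0.2509 = 5.341 d
Total t = Σ t_i = 10.60 days.

10.6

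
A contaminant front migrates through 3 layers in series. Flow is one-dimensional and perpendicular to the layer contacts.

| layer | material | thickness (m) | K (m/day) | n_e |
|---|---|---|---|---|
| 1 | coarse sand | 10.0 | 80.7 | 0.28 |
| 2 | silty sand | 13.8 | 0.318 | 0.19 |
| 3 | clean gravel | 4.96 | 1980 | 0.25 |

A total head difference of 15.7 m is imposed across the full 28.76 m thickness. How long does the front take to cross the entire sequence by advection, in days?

With flow normal to the layers, continuity requires the same specific discharge q through every layer.
Σ(b_i/K_i) = 10.0/80.7 + 13.8/0.318 + 4.96/1980 = 43.52 d.
q = Δh / Σ(b_i/K_i) = 15.7 / 43.52 = 0.3607 m/day.
In each layer the seepage velocity is v_i = q/n_i, so the layer transit time is t_i = b_i·n_i / q:
  layer 1 (coarse sand): t_1 = 10.0 × 0.28 / 0.3607 = 7.762 d
  layer 2 (silty sand): t_2 = 13.8 × 0.19 / 0.3607 = 7.269 d
  layer 3 (clean gravel): t_3 = 4.96 × 0.25 / 0.3607 = 3.437 d
Total t = Σ t_i = 18.47 days.

18.5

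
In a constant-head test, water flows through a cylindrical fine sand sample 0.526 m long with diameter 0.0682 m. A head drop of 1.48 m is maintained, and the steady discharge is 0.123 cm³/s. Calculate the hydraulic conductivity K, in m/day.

Cross-sectional area A = π·(d/2)² = π × (0.0682/2)² = 0.003653 m².
Convert discharge: 0.123 cm³/s = 1.230e-07 m³/s.
Darcy's law rearranged: K = Q·L / (A·Δh) = 1.230e-07 × 0.526 / (0.003653 × 1.48) = 1.197e-05 m/s = 1.034 m/day.

1.03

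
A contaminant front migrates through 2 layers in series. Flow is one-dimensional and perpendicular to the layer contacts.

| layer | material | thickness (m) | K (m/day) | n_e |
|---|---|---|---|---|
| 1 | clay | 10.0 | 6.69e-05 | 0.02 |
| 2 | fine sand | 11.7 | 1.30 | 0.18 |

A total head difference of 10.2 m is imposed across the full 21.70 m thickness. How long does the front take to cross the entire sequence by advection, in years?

With flow normal to the layers, continuity requires the same specific discharge q through every layer.
Σ(b_i/K_i) = 10.0/6.69e-05 + 11.7/1.30 = 1.495e+05 d.
q = Δh / Σ(b_i/K_i) = 10.2 / 1.495e+05 = 6.823e-05 m/day.
In each layer the seepage velocity is v_i = q/n_i, so the layer transit time is t_i = b_i·n_i / q:
  layer 1 (clay): t_1 = 10.0 × 0.02 / 6.823e-05 = 2931 d
  layer 2 (fine sand): t_2 = 11.7 × 0.18 / 6.823e-05 = 30864 d
Total t = Σ t_i = 33796 days = 92.53 years.

92.5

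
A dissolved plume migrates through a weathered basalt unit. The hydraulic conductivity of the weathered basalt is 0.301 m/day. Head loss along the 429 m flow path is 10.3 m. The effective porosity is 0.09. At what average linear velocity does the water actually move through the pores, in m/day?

0.0803

Hydraulic gradient i = Δh / L = 10.3 / 429 = 0.02401.
Darcy flux q = K · i = 0.3010 × 0.02401 = 0.007227 m/day.
Seepage velocity v = q / n_e = 0.007227 / 0.09 = 0.08030 m/day.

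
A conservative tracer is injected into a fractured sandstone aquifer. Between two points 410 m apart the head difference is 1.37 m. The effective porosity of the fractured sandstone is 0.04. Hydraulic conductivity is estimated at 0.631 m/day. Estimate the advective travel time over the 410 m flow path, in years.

Hydraulic gradient i = Δh / L = 1.37 / 410 = 0.003341.
Darcy flux q = K · i = 0.6310 × 0.003341 = 0.002108 m/day.
Seepage velocity v = q / n_e = 0.002108 / 0.04 = 0.05271 m/day.
Travel time t = L / v = 410 / 0.05271 = 7778 days = 21.30 years.

21.3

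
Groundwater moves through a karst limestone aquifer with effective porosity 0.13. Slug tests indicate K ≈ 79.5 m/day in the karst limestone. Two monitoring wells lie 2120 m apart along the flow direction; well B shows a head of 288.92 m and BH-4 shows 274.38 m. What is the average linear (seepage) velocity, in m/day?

Hydraulic gradient i = (288.92 − 274.38) / 2120 = 14.54 / 2120 = 0.006858.
Darcy flux q = K · i = 79.50 × 0.006858 = 0.5453 m/day.
Seepage velocity v = q / n_e = 0.5453 / 0.13 = 4.194 m/day.

4.19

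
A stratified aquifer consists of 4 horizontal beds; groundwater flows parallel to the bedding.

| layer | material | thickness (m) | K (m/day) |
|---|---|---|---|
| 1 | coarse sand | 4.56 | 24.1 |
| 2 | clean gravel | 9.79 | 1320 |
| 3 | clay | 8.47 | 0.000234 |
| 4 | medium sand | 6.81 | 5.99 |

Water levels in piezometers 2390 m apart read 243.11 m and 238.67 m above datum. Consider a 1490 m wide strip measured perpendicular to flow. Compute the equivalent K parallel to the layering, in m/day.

441

Flow is parallel to layering, so each bed carries its own Darcy discharge and the transmissivities add.
Σ(K_i·b_i) = 24.1×4.56 + 1320×9.79 + 0.000234×8.47 + 5.99×6.81 = 13073 m²/day.
Total thickness b = 29.63 m, so K_eq = Σ(K_i·b_i)/b = 441.2 m/day.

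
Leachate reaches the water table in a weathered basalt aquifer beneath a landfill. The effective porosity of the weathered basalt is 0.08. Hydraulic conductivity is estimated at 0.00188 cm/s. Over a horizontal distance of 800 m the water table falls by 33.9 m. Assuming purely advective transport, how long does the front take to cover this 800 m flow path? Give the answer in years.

2.55

Convert K: 0.00188 cm/s × 864 = 1.624 m/day.
Hydraulic gradient i = Δh / L = 33.9 / 800 = 0.04237.
Darcy flux q = K · i = 1.624 × 0.04237 = 0.06883 m/day.
Seepage velocity v = q / n_e = 0.06883 / 0.08 = 0.8604 m/day.
Travel time t = L / v = 800 / 0.8604 = 929.8 days = 2.546 years.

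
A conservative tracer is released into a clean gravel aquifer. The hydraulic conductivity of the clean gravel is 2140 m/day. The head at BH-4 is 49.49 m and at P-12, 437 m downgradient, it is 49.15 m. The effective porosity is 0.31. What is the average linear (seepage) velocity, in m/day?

5.37

Hydraulic gradient i = (49.49 − 49.15) / 437 = 0.34 / 437 = 0.0007780.
Darcy flux q = K · i = 2140 × 0.0007780 = 1.665 m/day.
Seepage velocity v = q / n_e = 1.665 / 0.31 = 5.371 m/day.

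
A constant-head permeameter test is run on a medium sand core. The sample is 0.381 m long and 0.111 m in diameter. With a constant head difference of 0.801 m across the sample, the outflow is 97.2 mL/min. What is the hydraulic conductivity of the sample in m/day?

Cross-sectional area A = π·(d/2)² = π × (0.111/2)² = 0.009677 m².
Convert discharge: 97.2 mL/min = 1.620e-06 m³/s.
Darcy's law rearranged: K = Q·L / (A·Δh) = 1.620e-06 × 0.381 / (0.009677 × 0.801) = 7.963e-05 m/s = 6.880 m/day.

6.88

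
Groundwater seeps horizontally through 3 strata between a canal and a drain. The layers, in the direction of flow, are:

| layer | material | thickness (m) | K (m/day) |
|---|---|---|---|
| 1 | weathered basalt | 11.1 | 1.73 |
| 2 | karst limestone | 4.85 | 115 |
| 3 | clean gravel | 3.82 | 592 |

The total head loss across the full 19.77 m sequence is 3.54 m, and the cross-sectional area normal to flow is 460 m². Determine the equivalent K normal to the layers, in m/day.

Flow is perpendicular to layering, so the layers act in series and the equivalent K is the thickness-weighted harmonic mean.
Total thickness L = 11.1 + 4.85 + 3.82 = 19.77 m.
Σ(b_i/K_i) = 11.1/1.73 + 4.85/115 + 3.82/592 = 6.465 d.
K_eq = L / Σ(b_i/K_i) = 19.77 / 6.465 = 3.058 m/day.

3.06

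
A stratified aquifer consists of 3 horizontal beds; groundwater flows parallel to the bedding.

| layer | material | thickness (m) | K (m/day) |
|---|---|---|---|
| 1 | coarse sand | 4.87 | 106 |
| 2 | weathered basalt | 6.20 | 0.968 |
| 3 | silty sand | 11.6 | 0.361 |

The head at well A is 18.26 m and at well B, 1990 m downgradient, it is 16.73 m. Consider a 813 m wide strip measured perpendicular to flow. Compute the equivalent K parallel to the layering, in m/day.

23.2

Flow is parallel to layering, so each bed carries its own Darcy discharge and the transmissivities add.
Σ(K_i·b_i) = 106×4.87 + 0.968×6.20 + 0.361×11.6 = 526.4 m²/day.
Total thickness b = 22.67 m, so K_eq = Σ(K_i·b_i)/b = 23.22 m/day.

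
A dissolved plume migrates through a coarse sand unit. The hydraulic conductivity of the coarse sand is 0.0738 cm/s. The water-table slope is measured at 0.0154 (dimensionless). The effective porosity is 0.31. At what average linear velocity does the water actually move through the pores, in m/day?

Convert K: 0.0738 cm/s × 864 = 63.76 m/day.
Hydraulic gradient i = 0.0154.
Darcy flux q = K · i = 63.76 × 0.01540 = 0.9820 m/day.
Seepage velocity v = q / n_e = 0.9820 / 0.31 = 3.168 m/day.

3.17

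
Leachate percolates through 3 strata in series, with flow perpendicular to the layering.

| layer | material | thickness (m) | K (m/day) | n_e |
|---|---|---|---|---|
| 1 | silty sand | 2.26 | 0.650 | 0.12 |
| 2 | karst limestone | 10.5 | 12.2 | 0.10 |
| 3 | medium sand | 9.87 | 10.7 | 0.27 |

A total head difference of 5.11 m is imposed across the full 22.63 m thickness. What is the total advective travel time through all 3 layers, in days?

4.10

With flow normal to the layers, continuity requires the same specific discharge q through every layer.
Σ(b_i/K_i) = 2.26/0.650 + 10.5/12.2 + 9.87/10.7 = 5.260 d.
q = Δh / Σ(b_i/K_i) = 5.11 / 5.260 = 0.9715 m/day.
In each layer the seepage velocity is v_i = q/n_i, so the layer transit time is t_i = b_i·n_i / q:
  layer 1 (silty sand): t_1 = 2.26 × 0.12 / 0.9715 = 0.2792 d
  layer 2 (karst limestone): t_2 = 10.5 × 0.10 / 0.9715 = 1.081 d
  layer 3 (medium sand): t_3 = 9.87 × 0.27 / 0.9715 = 2.743 d
Total t = Σ t_i = 4.103 days.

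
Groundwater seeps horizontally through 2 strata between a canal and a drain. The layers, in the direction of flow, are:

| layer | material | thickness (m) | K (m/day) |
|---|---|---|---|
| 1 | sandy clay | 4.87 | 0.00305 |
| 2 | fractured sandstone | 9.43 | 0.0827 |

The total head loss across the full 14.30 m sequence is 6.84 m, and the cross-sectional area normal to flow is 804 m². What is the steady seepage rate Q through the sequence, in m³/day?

Flow is perpendicular to layering, so the layers act in series and the equivalent K is the thickness-weighted harmonic mean.
Total thickness L = 4.87 + 9.43 = 14.30 m.
Σ(b_i/K_i) = 4.87/0.00305 + 9.43/0.0827 = 1711 d.
K_eq = L / Σ(b_i/K_i) = 14.30 / 1711 = 0.008359 m/day.
Q = K_eq · A · (Δh/L) = 0.008359 × 804 × (6.84/14.30) = 3.215 m³/day.

3.21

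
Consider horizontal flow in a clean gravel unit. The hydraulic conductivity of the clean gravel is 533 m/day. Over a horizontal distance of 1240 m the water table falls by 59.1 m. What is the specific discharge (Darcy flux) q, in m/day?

Hydraulic gradient i = Δh / L = 59.1 / 1240 = 0.04766.
Specific discharge q = K · i = 533.0 × 0.04766 = 25.40 m/day.

25.4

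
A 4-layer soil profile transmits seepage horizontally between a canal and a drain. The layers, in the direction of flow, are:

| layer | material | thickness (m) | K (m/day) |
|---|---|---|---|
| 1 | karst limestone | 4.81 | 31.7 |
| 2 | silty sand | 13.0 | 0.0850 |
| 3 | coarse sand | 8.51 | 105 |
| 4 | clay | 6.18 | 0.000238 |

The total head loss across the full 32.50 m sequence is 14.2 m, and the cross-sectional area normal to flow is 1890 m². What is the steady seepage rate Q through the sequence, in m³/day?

1.03

Flow is perpendicular to layering, so the layers act in series and the equivalent K is the thickness-weighted harmonic mean.
Total thickness L = 4.81 + 13.0 + 8.51 + 6.18 = 32.50 m.
Σ(b_i/K_i) = 4.81/31.7 + 13.0/0.0850 + 8.51/105 + 6.18/0.000238 = 26120 d.
K_eq = L / Σ(b_i/K_i) = 32.50 / 26120 = 0.001244 m/day.
Q = K_eq · A · (Δh/L) = 0.001244 × 1890 × (14.2/32.50) = 1.028 m³/day.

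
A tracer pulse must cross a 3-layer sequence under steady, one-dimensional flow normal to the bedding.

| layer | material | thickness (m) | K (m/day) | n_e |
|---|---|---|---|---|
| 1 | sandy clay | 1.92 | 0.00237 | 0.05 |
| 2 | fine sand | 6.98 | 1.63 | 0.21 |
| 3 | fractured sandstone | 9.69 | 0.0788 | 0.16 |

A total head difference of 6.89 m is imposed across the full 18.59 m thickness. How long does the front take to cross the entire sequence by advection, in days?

With flow normal to the layers, continuity requires the same specific discharge q through every layer.
Σ(b_i/K_i) = 1.92/0.00237 + 6.98/1.63 + 9.69/0.0788 = 937.4 d.
q = Δh / Σ(b_i/K_i) = 6.89 / 937.4 = 0.007350 m/day.
In each layer the seepage velocity is v_i = q/n_i, so the layer transit time is t_i = b_i·n_i / q:
  layer 1 (sandy clay): t_1 = 1.92 × 0.05 / 0.007350 = 13.06 d
  layer 2 (fine sand): t_2 = 6.98 × 0.21 / 0.007350 = 199.4 d
  layer 3 (fractured sandstone): t_3 = 9.69 × 0.16 / 0.007350 = 210.9 d
Total t = Σ t_i = 423.4 days.

423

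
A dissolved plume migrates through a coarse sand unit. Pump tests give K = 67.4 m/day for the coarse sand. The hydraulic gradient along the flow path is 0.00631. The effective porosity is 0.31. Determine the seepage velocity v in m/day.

Hydraulic gradient i = 0.00631.
Darcy flux q = K · i = 67.40 × 0.006310 = 0.4253 m/day.
Seepage velocity v = q / n_e = 0.4253 / 0.31 = 1.372 m/day.

1.37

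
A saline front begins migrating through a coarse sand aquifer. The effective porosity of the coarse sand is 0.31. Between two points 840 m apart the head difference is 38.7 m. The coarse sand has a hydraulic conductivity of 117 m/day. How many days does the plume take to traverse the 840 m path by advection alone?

48.3

Hydraulic gradient i = Δh / L = 38.7 / 840 = 0.04607.
Darcy flux q = K · i = 117.0 × 0.04607 = 5.390 m/day.
Seepage velocity v = q / n_e = 5.390 / 0.31 = 17.39 m/day.
Travel time t = L / v = 840 / 17.39 = 48.31 days.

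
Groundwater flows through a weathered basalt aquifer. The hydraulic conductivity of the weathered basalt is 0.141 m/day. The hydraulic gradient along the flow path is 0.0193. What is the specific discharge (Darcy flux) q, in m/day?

Hydraulic gradient i = 0.0193.
Specific discharge q = K · i = 0.1410 × 0.01930 = 0.002721 m/day.

0.00272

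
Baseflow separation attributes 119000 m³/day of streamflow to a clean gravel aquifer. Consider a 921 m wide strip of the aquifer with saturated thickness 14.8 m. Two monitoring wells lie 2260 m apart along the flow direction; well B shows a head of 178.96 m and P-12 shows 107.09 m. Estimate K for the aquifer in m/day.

Cross-sectional area A = 921 × 14.8 = 13631 m².
Hydraulic gradient i = (178.96 − 107.09) / 2260 = 71.87 / 2260 = 0.03180.
From Q = K·A·i, K = Q / (A·i) = 119000 / (13631 × 0.03180) = 274.5 m/day.

275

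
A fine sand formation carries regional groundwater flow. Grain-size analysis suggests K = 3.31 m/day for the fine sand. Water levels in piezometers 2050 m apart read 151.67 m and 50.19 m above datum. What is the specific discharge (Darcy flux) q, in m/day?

0.164

Hydraulic gradient i = (151.67 − 50.19) / 2050 = 101.48 / 2050 = 0.04950.
Specific discharge q = K · i = 3.310 × 0.04950 = 0.1639 m/day.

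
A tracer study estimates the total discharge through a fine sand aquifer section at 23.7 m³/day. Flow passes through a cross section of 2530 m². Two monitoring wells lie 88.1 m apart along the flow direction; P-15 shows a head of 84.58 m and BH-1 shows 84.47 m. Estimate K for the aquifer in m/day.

7.50

Hydraulic gradient i = (84.58 − 84.47) / 88.1 = 0.11 / 88.1 = 0.001249.
From Q = K·A·i, K = Q / (A·i) = 23.7 / (2530 × 0.001249) = 7.503 m/day.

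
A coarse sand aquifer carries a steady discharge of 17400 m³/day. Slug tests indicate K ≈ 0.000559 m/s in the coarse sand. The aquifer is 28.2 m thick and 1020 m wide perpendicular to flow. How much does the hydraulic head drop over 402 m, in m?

5.04

Convert K: 0.000559 m/s × 86400 = 48.30 m/day.
Cross-sectional area A = 1020 × 28.2 = 28764 m².
From Q = K·A·i, i = Q / (K·A) = 17400 / (48.30 × 28764) = 0.01252.
Head loss Δh = i · L = 0.01252 × 402 = 5.035 m.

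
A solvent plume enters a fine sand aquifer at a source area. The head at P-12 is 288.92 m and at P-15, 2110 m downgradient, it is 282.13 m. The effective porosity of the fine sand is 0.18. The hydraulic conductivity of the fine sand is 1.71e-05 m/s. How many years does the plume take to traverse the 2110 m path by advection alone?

219

Convert K: 1.71e-05 m/s × 86400 = 1.477 m/day.
Hydraulic gradient i = (288.92 − 282.13) / 2110 = 6.79 / 2110 = 0.003218.
Darcy flux q = K · i = 1.477 × 0.003218 = 0.004754 m/day.
Seepage velocity v = q / n_e = 0.004754 / 0.18 = 0.02641 m/day.
Travel time t = L / v = 2110 / 0.02641 = 79884 days = 218.7 years.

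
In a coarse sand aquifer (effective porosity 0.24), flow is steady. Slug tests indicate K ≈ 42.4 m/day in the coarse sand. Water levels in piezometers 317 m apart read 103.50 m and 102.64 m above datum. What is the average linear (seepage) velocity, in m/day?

0.479

Hydraulic gradient i = (103.50 − 102.64) / 317 = 0.86 / 317 = 0.002713.
Darcy flux q = K · i = 42.40 × 0.002713 = 0.1150 m/day.
Seepage velocity v = q / n_e = 0.1150 / 0.24 = 0.4793 m/day.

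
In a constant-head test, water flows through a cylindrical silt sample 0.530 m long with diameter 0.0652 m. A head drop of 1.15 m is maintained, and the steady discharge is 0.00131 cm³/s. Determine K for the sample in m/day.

Cross-sectional area A = π·(d/2)² = π × (0.0652/2)² = 0.003339 m².
Convert discharge: 0.00131 cm³/s = 1.310e-09 m³/s.
Darcy's law rearranged: K = Q·L / (A·Δh) = 1.310e-09 × 0.530 / (0.003339 × 1.15) = 1.808e-07 m/s = 0.01562 m/day.

0.0156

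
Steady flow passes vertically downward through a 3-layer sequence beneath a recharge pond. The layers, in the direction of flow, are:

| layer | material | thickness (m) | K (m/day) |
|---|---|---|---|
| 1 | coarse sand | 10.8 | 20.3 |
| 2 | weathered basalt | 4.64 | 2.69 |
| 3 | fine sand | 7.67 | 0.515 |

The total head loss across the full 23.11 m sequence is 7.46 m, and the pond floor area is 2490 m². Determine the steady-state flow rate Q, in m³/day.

Flow is perpendicular to layering, so the layers act in series and the equivalent K is the thickness-weighted harmonic mean.
Total thickness L = 10.8 + 4.64 + 7.67 = 23.11 m.
Σ(b_i/K_i) = 10.8/20.3 + 4.64/2.69 + 7.67/0.515 = 17.15 d.
K_eq = L / Σ(b_i/K_i) = 23.11 / 17.15 = 1.348 m/day.
Q = K_eq · A · (Δh/L) = 1.348 × 2490 × (7.46/23.11) = 1083 m³/day.

1080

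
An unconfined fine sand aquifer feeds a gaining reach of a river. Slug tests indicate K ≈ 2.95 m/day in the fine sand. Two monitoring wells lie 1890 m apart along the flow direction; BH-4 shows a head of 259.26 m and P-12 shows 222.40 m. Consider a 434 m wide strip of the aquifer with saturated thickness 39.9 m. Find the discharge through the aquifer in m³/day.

996

Cross-sectional area A = 434 × 39.9 = 17317 m².
Hydraulic gradient i = (259.26 − 222.40) / 1890 = 36.86 / 1890 = 0.01950.
Darcy's law: Q = K · A · i = 2.950 × 17317 × 0.01950 = 996.3 m³/day.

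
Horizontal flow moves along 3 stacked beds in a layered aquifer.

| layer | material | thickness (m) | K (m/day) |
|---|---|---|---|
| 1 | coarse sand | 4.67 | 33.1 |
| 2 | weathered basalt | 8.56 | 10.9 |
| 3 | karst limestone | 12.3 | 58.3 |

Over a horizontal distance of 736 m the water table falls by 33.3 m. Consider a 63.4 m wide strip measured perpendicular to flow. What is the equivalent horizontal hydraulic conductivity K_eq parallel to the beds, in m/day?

37.8

Flow is parallel to layering, so each bed carries its own Darcy discharge and the transmissivities add.
Σ(K_i·b_i) = 33.1×4.67 + 10.9×8.56 + 58.3×12.3 = 965.0 m²/day.
Total thickness b = 25.53 m, so K_eq = Σ(K_i·b_i)/b = 37.80 m/day.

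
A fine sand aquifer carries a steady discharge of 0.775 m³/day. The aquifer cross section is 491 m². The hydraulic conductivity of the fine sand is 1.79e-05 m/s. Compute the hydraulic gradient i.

Convert K: 1.79e-05 m/s × 86400 = 1.547 m/day.
From Q = K·A·i, i = Q / (K·A) = 0.775 / (1.547 × 491.0) = 0.001021.

0.00102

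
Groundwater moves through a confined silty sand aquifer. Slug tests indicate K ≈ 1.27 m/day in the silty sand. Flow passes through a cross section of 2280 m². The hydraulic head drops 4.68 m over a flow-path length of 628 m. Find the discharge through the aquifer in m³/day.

Hydraulic gradient i = Δh / L = 4.68 / 628 = 0.007452.
Darcy's law: Q = K · A · i = 1.270 × 2280 × 0.007452 = 21.58 m³/day.

21.6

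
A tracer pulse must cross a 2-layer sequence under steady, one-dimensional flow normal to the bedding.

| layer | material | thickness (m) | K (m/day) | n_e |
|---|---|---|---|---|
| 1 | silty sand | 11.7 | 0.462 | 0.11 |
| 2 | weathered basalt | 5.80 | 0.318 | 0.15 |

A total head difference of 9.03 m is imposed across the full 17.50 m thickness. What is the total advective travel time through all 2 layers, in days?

10.4

With flow normal to the layers, continuity requires the same specific discharge q through every layer.
Σ(b_i/K_i) = 11.7/0.462 + 5.80/0.318 = 43.56 d.
q = Δh / Σ(b_i/K_i) = 9.03 / 43.56 = 0.2073 m/day.
In each layer the seepage velocity is v_i = q/n_i, so the layer transit time is t_i = b_i·n_i / q:
  layer 1 (silty sand): t_1 = 11.7 × 0.11 / 0.2073 = 6.209 d
  layer 2 (weathered basalt): t_2 = 5.80 × 0.15 / 0.2073 = 4.197 d
Total t = Σ t_i = 10.41 days.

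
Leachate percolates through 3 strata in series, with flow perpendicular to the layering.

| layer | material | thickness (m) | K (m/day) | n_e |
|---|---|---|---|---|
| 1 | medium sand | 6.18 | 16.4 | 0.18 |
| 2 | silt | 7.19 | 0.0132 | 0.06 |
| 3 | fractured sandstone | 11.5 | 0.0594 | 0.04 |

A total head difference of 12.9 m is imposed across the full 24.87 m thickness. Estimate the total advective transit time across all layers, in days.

With flow normal to the layers, continuity requires the same specific discharge q through every layer.
Σ(b_i/K_i) = 6.18/16.4 + 7.19/0.0132 + 11.5/0.0594 = 738.7 d.
q = Δh / Σ(b_i/K_i) = 12.9 / 738.7 = 0.01746 m/day.
In each layer the seepage velocity is v_i = q/n_i, so the layer transit time is t_i = b_i·n_i / q:
  layer 1 (medium sand): t_1 = 6.18 × 0.18 / 0.01746 = 63.70 d
  layer 2 (silt): t_2 = 7.19 × 0.06 / 0.01746 = 24.70 d
  layer 3 (fractured sandstone): t_3 = 11.5 × 0.04 / 0.01746 = 26.34 d
Total t = Σ t_i = 114.7 days.

115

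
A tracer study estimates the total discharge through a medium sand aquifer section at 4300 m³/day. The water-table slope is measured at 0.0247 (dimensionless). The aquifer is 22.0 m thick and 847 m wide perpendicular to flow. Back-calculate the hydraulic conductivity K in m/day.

9.34

Cross-sectional area A = 847 × 22.0 = 18634 m².
Hydraulic gradient i = 0.0247.
From Q = K·A·i, K = Q / (A·i) = 4300 / (18634 × 0.02470) = 9.343 m/day.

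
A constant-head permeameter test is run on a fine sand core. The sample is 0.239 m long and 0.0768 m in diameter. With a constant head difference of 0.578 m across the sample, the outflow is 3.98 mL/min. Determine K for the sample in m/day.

0.512

Cross-sectional area A = π·(d/2)² = π × (0.0768/2)² = 0.004632 m².
Convert discharge: 3.98 mL/min = 6.633e-08 m³/s.
Darcy's law rearranged: K = Q·L / (A·Δh) = 6.633e-08 × 0.239 / (0.004632 × 0.578) = 5.921e-06 m/s = 0.5116 m/day.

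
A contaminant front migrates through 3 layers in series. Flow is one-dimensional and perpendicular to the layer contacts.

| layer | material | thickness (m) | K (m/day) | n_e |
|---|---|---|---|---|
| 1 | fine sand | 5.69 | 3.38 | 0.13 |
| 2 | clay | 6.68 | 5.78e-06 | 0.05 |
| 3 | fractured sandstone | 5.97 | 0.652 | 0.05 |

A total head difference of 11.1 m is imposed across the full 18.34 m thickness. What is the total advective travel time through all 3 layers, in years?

391

With flow normal to the layers, continuity requires the same specific discharge q through every layer.
Σ(b_i/K_i) = 5.69/3.38 + 6.68/5.78e-06 + 5.97/0.652 = 1.156e+06 d.
q = Δh / Σ(b_i/K_i) = 11.1 / 1.156e+06 = 9.604e-06 m/day.
In each layer the seepage velocity is v_i = q/n_i, so the layer transit time is t_i = b_i·n_i / q:
  layer 1 (fine sand): t_1 = 5.69 × 0.13 / 9.604e-06 = 77017 d
  layer 2 (clay): t_2 = 6.68 × 0.05 / 9.604e-06 = 34776 d
  layer 3 (fractured sandstone): t_3 = 5.97 × 0.05 / 9.604e-06 = 31080 d
Total t = Σ t_i = 1.429e+05 days = 391.2 years.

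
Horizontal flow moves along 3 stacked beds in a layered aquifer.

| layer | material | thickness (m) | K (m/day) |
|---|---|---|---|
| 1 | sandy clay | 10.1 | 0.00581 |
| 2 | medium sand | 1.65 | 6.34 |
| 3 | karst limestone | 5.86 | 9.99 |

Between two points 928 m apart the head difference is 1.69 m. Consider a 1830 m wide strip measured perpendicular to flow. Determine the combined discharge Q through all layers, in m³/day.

Flow is parallel to layering, so each bed carries its own Darcy discharge and the transmissivities add.
Σ(K_i·b_i) = 0.00581×10.1 + 6.34×1.65 + 9.99×5.86 = 69.06 m²/day.
Hydraulic gradient i = Δh / L = 1.69 / 928 = 0.001821.
Q = Σ(K_i·b_i) · W · i = 69.06 × 1830 × 0.001821 = 230.2 m³/day.

230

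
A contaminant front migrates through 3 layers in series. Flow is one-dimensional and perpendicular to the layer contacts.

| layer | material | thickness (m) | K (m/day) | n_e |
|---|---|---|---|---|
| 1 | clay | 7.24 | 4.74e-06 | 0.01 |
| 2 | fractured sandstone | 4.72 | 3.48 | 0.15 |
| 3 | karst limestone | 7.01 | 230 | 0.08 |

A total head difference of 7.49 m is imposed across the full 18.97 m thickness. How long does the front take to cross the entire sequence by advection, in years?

With flow normal to the layers, continuity requires the same specific discharge q through every layer.
Σ(b_i/K_i) = 7.24/4.74e-06 + 4.72/3.48 + 7.01/230 = 1.527e+06 d.
q = Δh / Σ(b_i/K_i) = 7.49 / 1.527e+06 = 4.904e-06 m/day.
In each layer the seepage velocity is v_i = q/n_i, so the layer transit time is t_i = b_i·n_i / q:
  layer 1 (clay): t_1 = 7.24 × 0.01 / 4.904e-06 = 14764 d
  layer 2 (fractured sandstone): t_2 = 4.72 × 0.15 / 4.904e-06 = 1.444e+05 d
  layer 3 (karst limestone): t_3 = 7.01 × 0.08 / 4.904e-06 = 1.144e+05 d
Total t = Σ t_i = 2.735e+05 days = 748.8 years.

749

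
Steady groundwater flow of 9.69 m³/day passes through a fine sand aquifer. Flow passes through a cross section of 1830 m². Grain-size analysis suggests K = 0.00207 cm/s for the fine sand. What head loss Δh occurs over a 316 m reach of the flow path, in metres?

Convert K: 0.00207 cm/s × 864 = 1.788 m/day.
From Q = K·A·i, i = Q / (K·A) = 9.69 / (1.788 × 1830) = 0.002961.
Head loss Δh = i · L = 0.002961 × 316 = 0.9356 m.

0.936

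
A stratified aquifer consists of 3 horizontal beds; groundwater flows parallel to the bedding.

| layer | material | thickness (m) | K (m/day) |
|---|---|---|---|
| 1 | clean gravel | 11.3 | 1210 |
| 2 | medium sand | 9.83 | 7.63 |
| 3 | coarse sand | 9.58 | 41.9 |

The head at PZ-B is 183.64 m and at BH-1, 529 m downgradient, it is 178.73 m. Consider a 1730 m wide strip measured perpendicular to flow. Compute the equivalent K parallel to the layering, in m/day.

Flow is parallel to layering, so each bed carries its own Darcy discharge and the transmissivities add.
Σ(K_i·b_i) = 1210×11.3 + 7.63×9.83 + 41.9×9.58 = 14149 m²/day.
Total thickness b = 30.71 m, so K_eq = Σ(K_i·b_i)/b = 460.7 m/day.

461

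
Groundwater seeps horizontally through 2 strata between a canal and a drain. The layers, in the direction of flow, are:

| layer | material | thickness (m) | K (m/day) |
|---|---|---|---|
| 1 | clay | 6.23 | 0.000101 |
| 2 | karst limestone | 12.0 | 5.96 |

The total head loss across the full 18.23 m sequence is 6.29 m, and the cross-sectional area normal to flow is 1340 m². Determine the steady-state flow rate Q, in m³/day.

0.137

Flow is perpendicular to layering, so the layers act in series and the equivalent K is the thickness-weighted harmonic mean.
Total thickness L = 6.23 + 12.0 = 18.23 m.
Σ(b_i/K_i) = 6.23/0.000101 + 12.0/5.96 = 61685 d.
K_eq = L / Σ(b_i/K_i) = 18.23 / 61685 = 0.0002955 m/day.
Q = K_eq · A · (Δh/L) = 0.0002955 × 1340 × (6.29/18.23) = 0.1366 m³/day.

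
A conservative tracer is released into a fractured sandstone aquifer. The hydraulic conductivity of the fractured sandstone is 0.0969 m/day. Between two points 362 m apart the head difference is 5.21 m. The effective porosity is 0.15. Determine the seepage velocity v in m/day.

0.00930

Hydraulic gradient i = Δh / L = 5.21 / 362 = 0.01439.
Darcy flux q = K · i = 0.09690 × 0.01439 = 0.001395 m/day.
Seepage velocity v = q / n_e = 0.001395 / 0.15 = 0.009297 m/day.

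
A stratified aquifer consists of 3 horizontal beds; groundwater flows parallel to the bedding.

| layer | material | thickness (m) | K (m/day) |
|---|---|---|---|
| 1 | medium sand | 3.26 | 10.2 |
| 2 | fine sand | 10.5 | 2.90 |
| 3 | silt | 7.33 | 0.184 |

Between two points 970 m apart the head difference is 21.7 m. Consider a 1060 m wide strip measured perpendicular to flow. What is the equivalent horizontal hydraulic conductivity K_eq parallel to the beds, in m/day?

3.08

Flow is parallel to layering, so each bed carries its own Darcy discharge and the transmissivities add.
Σ(K_i·b_i) = 10.2×3.26 + 2.90×10.5 + 0.184×7.33 = 65.05 m²/day.
Total thickness b = 21.09 m, so K_eq = Σ(K_i·b_i)/b = 3.084 m/day.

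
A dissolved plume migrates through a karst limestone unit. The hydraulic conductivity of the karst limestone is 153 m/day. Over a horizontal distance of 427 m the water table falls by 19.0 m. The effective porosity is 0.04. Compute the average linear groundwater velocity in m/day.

Hydraulic gradient i = Δh / L = 19.0 / 427 = 0.04450.
Darcy flux q = K · i = 153.0 × 0.04450 = 6.808 m/day.
Seepage velocity v = q / n_e = 6.808 / 0.04 = 170.2 m/day.

170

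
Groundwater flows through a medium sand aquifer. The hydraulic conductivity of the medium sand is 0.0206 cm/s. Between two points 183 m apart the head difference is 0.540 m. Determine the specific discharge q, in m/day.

0.0525

Convert K: 0.0206 cm/s × 864 = 17.80 m/day.
Hydraulic gradient i = Δh / L = 0.540 / 183 = 0.002951.
Specific discharge q = K · i = 17.80 × 0.002951 = 0.05252 m/day.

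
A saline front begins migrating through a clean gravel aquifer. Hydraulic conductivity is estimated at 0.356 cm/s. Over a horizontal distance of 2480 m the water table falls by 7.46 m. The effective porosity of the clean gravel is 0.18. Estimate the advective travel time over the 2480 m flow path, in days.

Convert K: 0.356 cm/s × 864 = 307.6 m/day.
Hydraulic gradient i = Δh / L = 7.46 / 2480 = 0.003008.
Darcy flux q = K · i = 307.6 × 0.003008 = 0.9252 m/day.
Seepage velocity v = q / n_e = 0.9252 / 0.18 = 5.140 m/day.
Travel time t = L / v = 2480 / 5.140 = 482.5 days.

482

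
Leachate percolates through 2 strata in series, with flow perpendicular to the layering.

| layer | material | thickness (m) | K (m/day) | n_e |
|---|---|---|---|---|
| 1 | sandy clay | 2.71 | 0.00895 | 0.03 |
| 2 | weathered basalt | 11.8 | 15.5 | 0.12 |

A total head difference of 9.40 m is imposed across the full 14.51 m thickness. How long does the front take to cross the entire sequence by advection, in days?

48.4

With flow normal to the layers, continuity requires the same specific discharge q through every layer.
Σ(b_i/K_i) = 2.71/0.00895 + 11.8/15.5 = 303.6 d.
q = Δh / Σ(b_i/K_i) = 9.40 / 303.6 = 0.03097 m/day.
In each layer the seepage velocity is v_i = q/n_i, so the layer transit time is t_i = b_i·n_i / q:
  layer 1 (sandy clay): t_1 = 2.71 × 0.03 / 0.03097 = 2.625 d
  layer 2 (weathered basalt): t_2 = 11.8 × 0.12 / 0.03097 = 45.73 d
Total t = Σ t_i = 48.35 days.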